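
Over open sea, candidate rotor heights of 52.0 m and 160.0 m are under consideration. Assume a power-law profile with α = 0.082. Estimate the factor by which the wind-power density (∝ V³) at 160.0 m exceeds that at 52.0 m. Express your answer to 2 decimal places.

Speed ratio: V_B/V_A = (z_B/z_A)^α = (160.0/52.0)^0.082 = (3.0769)^0.082 = 1.09654
Power-density ratio: P_B/P_A = (V_B/V_A)³ = (1.09654)³ = 1.31849

1.32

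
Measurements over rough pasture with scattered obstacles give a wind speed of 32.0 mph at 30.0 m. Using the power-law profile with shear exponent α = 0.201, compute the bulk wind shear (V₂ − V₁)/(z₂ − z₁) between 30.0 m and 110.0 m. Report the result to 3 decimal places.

0.119 mph/m

Power law: V₂ = V₁ · (z₂/z₁)^α = 32.0 × (3.6667)^0.201 = 41.5498 mph
ΔV/Δz = (41.5498 − 32.0)/(110.0 − 30.0) = 9.5498/80.0000 = 0.11937 mph/m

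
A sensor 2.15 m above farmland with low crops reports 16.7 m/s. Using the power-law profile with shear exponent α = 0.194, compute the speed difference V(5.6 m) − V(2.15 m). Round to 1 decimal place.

3.4 m/s

Power law: V₂ = V₁ · (z₂/z₁)^α = 16.7 × (2.6047)^0.194 = 20.1081 m/s
ΔV = 20.1081 − 16.7 = 3.4081 m/s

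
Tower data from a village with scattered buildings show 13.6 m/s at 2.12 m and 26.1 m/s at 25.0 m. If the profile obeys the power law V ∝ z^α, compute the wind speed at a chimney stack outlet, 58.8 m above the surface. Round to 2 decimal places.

32.72 m/s

First find α: α = ln(V₂/V₁)/ln(z₂/z₁) = ln(26.1/13.6)/ln(25.0/2.12) = 0.65187/2.46746 = 0.2642
Extrapolate from 25.0 m to 58.8 m: V₃ = 26.1 × (58.8/25.0)^0.2642 = 26.1 × 1.2535 = 32.7166 m/s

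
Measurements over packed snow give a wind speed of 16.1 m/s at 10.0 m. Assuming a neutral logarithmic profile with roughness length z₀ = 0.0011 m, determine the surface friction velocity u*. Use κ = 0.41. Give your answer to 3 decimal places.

u* ≈ 0.724 m/s

Log law: V(z) = (u*/κ) · ln(z/z₀) ⇒ u* = κ · V / ln(z/z₀)
u* = 0.41 × 16.1 / ln(10.0/0.0011) = 0.41 × 16.1 / 9.1150
   = 6.6010 / 9.1150 = 0.7242 m/s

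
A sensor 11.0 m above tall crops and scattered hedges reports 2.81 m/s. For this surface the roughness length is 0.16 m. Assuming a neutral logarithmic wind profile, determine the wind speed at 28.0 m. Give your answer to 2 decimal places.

Log law: V(z) ∝ ln(z/z₀), so V₂/V₁ = ln(z₂/z₀) / ln(z₁/z₀).
ln(28.0/0.16) = 5.1648, ln(11.0/0.16) = 4.2305
V₂ = 2.81 × 5.1648/4.2305 = 2.81 × 1.2209 = 3.4306 m/s

3.43 m/s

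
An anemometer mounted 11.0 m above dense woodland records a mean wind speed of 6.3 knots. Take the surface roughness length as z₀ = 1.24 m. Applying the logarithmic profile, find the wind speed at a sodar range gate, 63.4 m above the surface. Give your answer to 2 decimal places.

Log law: V(z) ∝ ln(z/z₀), so V₂/V₁ = ln(z₂/z₀) / ln(z₁/z₀).
ln(63.4/1.24) = 3.9344, ln(11.0/1.24) = 2.1828
V₂ = 6.3 × 3.9344/2.1828 = 6.3 × 1.8024 = 11.3554 knots

11.36 knots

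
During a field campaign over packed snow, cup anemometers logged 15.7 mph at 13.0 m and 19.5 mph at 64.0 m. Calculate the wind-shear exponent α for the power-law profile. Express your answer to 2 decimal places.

α ≈ 0.14

Power law: V₂/V₁ = (z₂/z₁)^α ⇒ α = ln(V₂/V₁) / ln(z₂/z₁)
α = ln(19.5/15.7) / ln(64.0/13.0) = ln(1.2420) / ln(4.9231)
  = 0.21675 / 1.59393 = 0.13599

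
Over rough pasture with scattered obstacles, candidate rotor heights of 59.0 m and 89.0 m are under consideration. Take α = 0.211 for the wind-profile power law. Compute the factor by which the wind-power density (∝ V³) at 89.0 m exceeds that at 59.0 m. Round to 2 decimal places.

Speed ratio: V_B/V_A = (z_B/z_A)^α = (89.0/59.0)^0.211 = (1.5085)^0.211 = 1.09062
Power-density ratio: P_B/P_A = (V_B/V_A)³ = (1.09062)³ = 1.29722

1.30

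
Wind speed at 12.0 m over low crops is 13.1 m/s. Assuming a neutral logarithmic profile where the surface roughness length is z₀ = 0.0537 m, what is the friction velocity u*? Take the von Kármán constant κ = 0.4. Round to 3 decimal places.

Log law: V(z) = (u*/κ) · ln(z/z₀) ⇒ u* = κ · V / ln(z/z₀)
u* = 0.4 × 13.1 / ln(12.0/0.0537) = 0.4 × 13.1 / 5.4092
   = 5.2400 / 5.4092 = 0.9687 m/s

u* ≈ 0.969 m/s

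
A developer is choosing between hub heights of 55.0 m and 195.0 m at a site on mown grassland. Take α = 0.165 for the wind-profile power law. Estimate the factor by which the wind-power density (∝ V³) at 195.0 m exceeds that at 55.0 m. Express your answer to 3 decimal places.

Speed ratio: V_B/V_A = (z_B/z_A)^α = (195.0/55.0)^0.165 = (3.5455)^0.165 = 1.23224
Power-density ratio: P_B/P_A = (V_B/V_A)³ = (1.23224)³ = 1.87106

1.871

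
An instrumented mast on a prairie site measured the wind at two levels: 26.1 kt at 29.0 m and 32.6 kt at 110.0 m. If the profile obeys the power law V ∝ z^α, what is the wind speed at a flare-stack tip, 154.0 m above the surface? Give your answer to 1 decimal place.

34.5 kt

First find α: α = ln(V₂/V₁)/ln(z₂/z₁) = ln(32.6/26.1)/ln(110.0/29.0) = 0.22238/1.33318 = 0.1668
Extrapolate from 110.0 m to 154.0 m: V₃ = 32.6 × (154.0/110.0)^0.1668 = 32.6 × 1.0577 = 34.4820 kt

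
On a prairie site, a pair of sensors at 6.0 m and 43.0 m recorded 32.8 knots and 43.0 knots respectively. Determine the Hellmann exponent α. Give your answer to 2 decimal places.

α ≈ 0.14

Power law: V₂/V₁ = (z₂/z₁)^α ⇒ α = ln(V₂/V₁) / ln(z₂/z₁)
α = ln(43.0/32.8) / ln(43.0/6.0) = ln(1.3110) / ln(7.1667)
  = 0.27077 / 1.96944 = 0.13749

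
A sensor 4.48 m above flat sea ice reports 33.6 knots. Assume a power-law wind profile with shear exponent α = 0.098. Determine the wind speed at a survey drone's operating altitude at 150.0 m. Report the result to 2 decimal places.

Power-law profile: V₂ = V₁ · (z₂/z₁)^α
V₂ = 33.6 × (150.0/4.48)^0.098 = 33.6 × (33.4821)^0.098
    = 33.6 × 1.4107 = 47.3992 knots

47.40 knots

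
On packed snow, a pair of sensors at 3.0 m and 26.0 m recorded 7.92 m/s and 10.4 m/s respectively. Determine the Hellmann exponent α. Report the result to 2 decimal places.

α ≈ 0.13

Power law: V₂/V₁ = (z₂/z₁)^α ⇒ α = ln(V₂/V₁) / ln(z₂/z₁)
α = ln(10.4/7.92) / ln(26.0/3.0) = ln(1.3131) / ln(8.6667)
  = 0.27241 / 2.15948 = 0.12615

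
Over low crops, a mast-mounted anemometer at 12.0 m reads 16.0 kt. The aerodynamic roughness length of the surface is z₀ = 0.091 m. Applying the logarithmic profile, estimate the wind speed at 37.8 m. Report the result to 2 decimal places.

Log law: V(z) ∝ ln(z/z₀), so V₂/V₁ = ln(z₂/z₀) / ln(z₁/z₀).
ln(37.8/0.091) = 6.0292, ln(12.0/0.091) = 4.8818
V₂ = 16.0 × 6.0292/4.8818 = 16.0 × 1.2350 = 19.7606 kt

19.76 kt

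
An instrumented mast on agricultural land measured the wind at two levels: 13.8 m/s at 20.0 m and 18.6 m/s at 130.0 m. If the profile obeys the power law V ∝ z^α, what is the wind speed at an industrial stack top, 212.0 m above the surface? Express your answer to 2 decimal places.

20.11 m/s

First find α: α = ln(V₂/V₁)/ln(z₂/z₁) = ln(18.6/13.8)/ln(130.0/20.0) = 0.29849/1.87180 = 0.1595
Extrapolate from 130.0 m to 212.0 m: V₃ = 18.6 × (212.0/130.0)^0.1595 = 18.6 × 1.0811 = 20.1086 m/s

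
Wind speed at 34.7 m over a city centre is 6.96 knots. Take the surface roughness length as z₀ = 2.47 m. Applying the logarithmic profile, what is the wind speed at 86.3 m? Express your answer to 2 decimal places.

9.36 knots

Log law: V(z) ∝ ln(z/z₀), so V₂/V₁ = ln(z₂/z₀) / ln(z₁/z₀).
ln(86.3/2.47) = 3.5536, ln(34.7/2.47) = 2.6425
V₂ = 6.96 × 3.5536/2.6425 = 6.96 × 1.3448 = 9.3597 knots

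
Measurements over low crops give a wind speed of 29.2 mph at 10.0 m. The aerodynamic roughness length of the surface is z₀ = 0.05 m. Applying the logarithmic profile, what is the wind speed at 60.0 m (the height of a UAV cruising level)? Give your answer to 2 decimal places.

Log law: V(z) ∝ ln(z/z₀), so V₂/V₁ = ln(z₂/z₀) / ln(z₁/z₀).
ln(60.0/0.05) = 7.0901, ln(10.0/0.05) = 5.2983
V₂ = 29.2 × 7.0901/5.2983 = 29.2 × 1.3382 = 39.0747 mph

39.07 mph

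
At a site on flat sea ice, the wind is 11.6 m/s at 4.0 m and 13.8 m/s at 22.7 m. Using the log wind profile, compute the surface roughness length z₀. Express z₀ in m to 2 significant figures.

z₀ ≈ 0.00042 m

Log law: V(z) ∝ ln(z/z₀). With r = V₁/V₂ = 11.6/13.8 = 0.84058,
r · ln(z₂/z₀) = ln(z₁/z₀) ⇒ ln z₀ = (ln z₁ − r·ln z₂)/(1 − r)
ln z₀ = (1.38629 − 0.84058×3.12236) / 0.15942 = -7.7675
z₀ = exp(-7.7675) = 0.0004233 m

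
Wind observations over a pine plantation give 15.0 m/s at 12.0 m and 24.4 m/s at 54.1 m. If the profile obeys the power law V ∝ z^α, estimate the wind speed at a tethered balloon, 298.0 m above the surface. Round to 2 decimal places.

42.34 m/s

First find α: α = ln(V₂/V₁)/ln(z₂/z₁) = ln(24.4/15.0)/ln(54.1/12.0) = 0.48653/1.50593 = 0.3231
Extrapolate from 54.1 m to 298.0 m: V₃ = 24.4 × (298.0/54.1)^0.3231 = 24.4 × 1.7354 = 42.3445 m/s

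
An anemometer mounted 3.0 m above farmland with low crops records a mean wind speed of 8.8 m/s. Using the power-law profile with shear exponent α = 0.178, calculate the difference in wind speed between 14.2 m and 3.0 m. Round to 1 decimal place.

2.8 m/s

Power law: V₂ = V₁ · (z₂/z₁)^α = 8.8 × (4.7333)^0.178 = 11.6055 m/s
ΔV = 11.6055 − 8.8 = 2.8055 m/s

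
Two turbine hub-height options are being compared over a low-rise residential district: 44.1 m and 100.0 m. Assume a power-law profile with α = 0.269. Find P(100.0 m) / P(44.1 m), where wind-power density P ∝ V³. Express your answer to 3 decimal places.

Speed ratio: V_B/V_A = (z_B/z_A)^α = (100.0/44.1)^0.269 = (2.2676)^0.269 = 1.24637
Power-density ratio: P_B/P_A = (V_B/V_A)³ = (1.24637)³ = 1.93615

1.936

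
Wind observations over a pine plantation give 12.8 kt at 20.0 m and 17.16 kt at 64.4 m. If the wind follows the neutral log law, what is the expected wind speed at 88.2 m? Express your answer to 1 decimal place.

18.3 kt

Log law: V ∝ ln(z/z₀). From the pair, with r = V₁/V₂ = 0.74592,
ln z₀ = (ln z₁ − r·ln z₂)/(1 − r) = (2.9957 − 0.74592×4.1651)/0.25408 = -0.4373 → z₀ = 0.6458 m
V₃ = V₁ · ln(z₃/z₀)/ln(z₁/z₀) = 12.8 × 4.9169/3.4330 = 18.3326 kt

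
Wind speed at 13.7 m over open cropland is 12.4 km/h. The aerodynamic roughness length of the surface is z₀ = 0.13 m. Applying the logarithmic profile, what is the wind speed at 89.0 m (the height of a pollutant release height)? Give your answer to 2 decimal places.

Log law: V(z) ∝ ln(z/z₀), so V₂/V₁ = ln(z₂/z₀) / ln(z₁/z₀).
ln(89.0/0.13) = 6.5289, ln(13.7/0.13) = 4.6576
V₂ = 12.4 × 6.5289/4.6576 = 12.4 × 1.4018 = 17.3818 km/h

17.38 km/h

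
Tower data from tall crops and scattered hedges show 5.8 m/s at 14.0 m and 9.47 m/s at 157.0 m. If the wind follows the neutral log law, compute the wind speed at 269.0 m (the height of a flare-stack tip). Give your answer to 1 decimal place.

Log law: V ∝ ln(z/z₀). From the pair, with r = V₁/V₂ = 0.61246,
ln z₀ = (ln z₁ − r·ln z₂)/(1 − r) = (2.6391 − 0.61246×5.0562)/0.38754 = -1.1810 → z₀ = 0.3070 m
V₃ = V₁ · ln(z₃/z₀)/ln(z₁/z₀) = 5.8 × 6.7757/3.8201 = 10.2875 m/s

10.3 m/s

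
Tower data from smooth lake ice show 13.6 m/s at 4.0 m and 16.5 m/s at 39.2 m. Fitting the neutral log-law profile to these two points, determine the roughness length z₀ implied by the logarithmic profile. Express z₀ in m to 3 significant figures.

z₀ ≈ 0.0000899 m

Log law: V(z) ∝ ln(z/z₀). With r = V₁/V₂ = 13.6/16.5 = 0.82424,
r · ln(z₂/z₀) = ln(z₁/z₀) ⇒ ln z₀ = (ln z₁ − r·ln z₂)/(1 − r)
ln z₀ = (1.38629 − 0.82424×3.66868) / 0.17576 = -9.3173
z₀ = exp(-9.3173) = 0.00008986 m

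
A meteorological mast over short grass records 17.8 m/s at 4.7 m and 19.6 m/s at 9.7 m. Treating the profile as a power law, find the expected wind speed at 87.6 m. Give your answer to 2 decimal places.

First find α: α = ln(V₂/V₁)/ln(z₂/z₁) = ln(19.6/17.8)/ln(9.7/4.7) = 0.09633/0.72456 = 0.1330
Extrapolate from 9.7 m to 87.6 m: V₃ = 19.6 × (87.6/9.7)^0.1330 = 19.6 × 1.3399 = 26.2616 m/s

26.26 m/s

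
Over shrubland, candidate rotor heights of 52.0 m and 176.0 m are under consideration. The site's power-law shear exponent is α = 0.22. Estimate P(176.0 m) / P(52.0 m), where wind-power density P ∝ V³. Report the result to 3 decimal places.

Speed ratio: V_B/V_A = (z_B/z_A)^α = (176.0/52.0)^0.22 = (3.3846)^0.22 = 1.30765
Power-density ratio: P_B/P_A = (V_B/V_A)³ = (1.30765)³ = 2.23602

2.236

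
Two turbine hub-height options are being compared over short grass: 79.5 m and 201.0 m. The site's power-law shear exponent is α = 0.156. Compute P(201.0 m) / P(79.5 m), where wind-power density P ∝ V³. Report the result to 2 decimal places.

Speed ratio: V_B/V_A = (z_B/z_A)^α = (201.0/79.5)^0.156 = (2.5283)^0.156 = 1.15569
Power-density ratio: P_B/P_A = (V_B/V_A)³ = (1.15569)³ = 1.54356

1.54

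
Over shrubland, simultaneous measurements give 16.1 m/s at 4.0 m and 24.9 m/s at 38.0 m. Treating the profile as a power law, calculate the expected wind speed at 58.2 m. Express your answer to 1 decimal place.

First find α: α = ln(V₂/V₁)/ln(z₂/z₁) = ln(24.9/16.1)/ln(38.0/4.0) = 0.43605/2.25129 = 0.1937
Extrapolate from 38.0 m to 58.2 m: V₃ = 24.9 × (58.2/38.0)^0.1937 = 24.9 × 1.0861 = 27.0432 m/s

27.0 m/s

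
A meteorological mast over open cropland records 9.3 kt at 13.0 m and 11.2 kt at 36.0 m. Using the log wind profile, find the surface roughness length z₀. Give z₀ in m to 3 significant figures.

Log law: V(z) ∝ ln(z/z₀). With r = V₁/V₂ = 9.3/11.2 = 0.83036,
r · ln(z₂/z₀) = ln(z₁/z₀) ⇒ ln z₀ = (ln z₁ − r·ln z₂)/(1 − r)
ln z₀ = (2.56495 − 0.83036×3.58352) / 0.16964 = -2.4207
z₀ = exp(-2.4207) = 0.08886 m

z₀ ≈ 0.0889 m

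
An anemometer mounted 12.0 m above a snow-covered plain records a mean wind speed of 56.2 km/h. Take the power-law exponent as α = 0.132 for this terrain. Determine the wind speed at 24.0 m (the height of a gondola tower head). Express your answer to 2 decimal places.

61.58 km/h

Power-law profile: V₂ = V₁ · (z₂/z₁)^α
V₂ = 56.2 × (24.0/12.0)^0.132 = 56.2 × (2.0000)^0.132
    = 56.2 × 1.0958 = 61.5846 km/h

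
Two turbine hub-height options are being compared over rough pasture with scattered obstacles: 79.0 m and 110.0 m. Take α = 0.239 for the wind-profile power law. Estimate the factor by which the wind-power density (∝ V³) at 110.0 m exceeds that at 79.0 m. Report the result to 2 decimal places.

Speed ratio: V_B/V_A = (z_B/z_A)^α = (110.0/79.0)^0.239 = (1.3924)^0.239 = 1.08233
Power-density ratio: P_B/P_A = (V_B/V_A)³ = (1.08233)³ = 1.26789

1.27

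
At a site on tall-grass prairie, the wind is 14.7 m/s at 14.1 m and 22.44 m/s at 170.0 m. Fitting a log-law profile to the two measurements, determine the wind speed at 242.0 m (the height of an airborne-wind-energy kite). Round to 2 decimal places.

23.54 m/s

Log law: V ∝ ln(z/z₀). From the pair, with r = V₁/V₂ = 0.65508,
ln z₀ = (ln z₁ − r·ln z₂)/(1 − r) = (2.6462 − 0.65508×5.1358)/0.34492 = -2.0822 → z₀ = 0.1247 m
V₃ = V₁ · ln(z₃/z₀)/ln(z₁/z₀) = 14.7 × 7.5711/4.7284 = 23.5379 m/s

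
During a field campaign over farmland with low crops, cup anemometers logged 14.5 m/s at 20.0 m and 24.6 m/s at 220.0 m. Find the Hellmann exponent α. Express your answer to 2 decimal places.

Power law: V₂/V₁ = (z₂/z₁)^α ⇒ α = ln(V₂/V₁) / ln(z₂/z₁)
α = ln(24.6/14.5) / ln(220.0/20.0) = ln(1.6966) / ln(11.0000)
  = 0.52860 / 2.39790 = 0.22044

α ≈ 0.22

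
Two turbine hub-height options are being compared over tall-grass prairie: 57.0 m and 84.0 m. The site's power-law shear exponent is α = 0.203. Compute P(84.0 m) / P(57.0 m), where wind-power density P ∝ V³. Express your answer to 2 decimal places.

Speed ratio: V_B/V_A = (z_B/z_A)^α = (84.0/57.0)^0.203 = (1.4737)^0.203 = 1.08190
Power-density ratio: P_B/P_A = (V_B/V_A)³ = (1.08190)³ = 1.26636

1.27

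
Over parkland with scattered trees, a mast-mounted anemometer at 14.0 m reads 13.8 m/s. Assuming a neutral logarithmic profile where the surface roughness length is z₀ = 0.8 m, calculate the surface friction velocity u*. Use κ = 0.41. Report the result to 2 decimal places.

Log law: V(z) = (u*/κ) · ln(z/z₀) ⇒ u* = κ · V / ln(z/z₀)
u* = 0.41 × 13.8 / ln(14.0/0.8) = 0.41 × 13.8 / 2.8622
   = 5.6580 / 2.8622 = 1.9768 m/s

u* ≈ 1.98 m/s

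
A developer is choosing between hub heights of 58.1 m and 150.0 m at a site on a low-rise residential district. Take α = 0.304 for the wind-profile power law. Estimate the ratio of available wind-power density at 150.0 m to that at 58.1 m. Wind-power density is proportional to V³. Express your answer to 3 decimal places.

Speed ratio: V_B/V_A = (z_B/z_A)^α = (150.0/58.1)^0.304 = (2.5818)^0.304 = 1.33420
Power-density ratio: P_B/P_A = (V_B/V_A)³ = (1.33420)³ = 2.37502

2.375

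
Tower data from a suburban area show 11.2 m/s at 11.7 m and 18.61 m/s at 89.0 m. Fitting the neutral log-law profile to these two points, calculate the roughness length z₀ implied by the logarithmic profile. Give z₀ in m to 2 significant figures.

Log law: V(z) ∝ ln(z/z₀). With r = V₁/V₂ = 11.2/18.61 = 0.60183,
r · ln(z₂/z₀) = ln(z₁/z₀) ⇒ ln z₀ = (ln z₁ − r·ln z₂)/(1 − r)
ln z₀ = (2.45959 − 0.60183×4.48864) / 0.39817 = -0.6073
z₀ = exp(-0.6073) = 0.5448 m

z₀ ≈ 0.54 m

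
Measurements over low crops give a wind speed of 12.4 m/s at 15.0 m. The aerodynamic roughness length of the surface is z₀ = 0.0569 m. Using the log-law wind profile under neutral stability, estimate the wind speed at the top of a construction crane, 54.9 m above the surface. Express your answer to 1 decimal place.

Log law: V(z) ∝ ln(z/z₀), so V₂/V₁ = ln(z₂/z₀) / ln(z₁/z₀).
ln(54.9/0.0569) = 6.8720, ln(15.0/0.0569) = 5.5745
V₂ = 12.4 × 6.8720/5.5745 = 12.4 × 1.2327 = 15.2861 m/s

15.3 m/s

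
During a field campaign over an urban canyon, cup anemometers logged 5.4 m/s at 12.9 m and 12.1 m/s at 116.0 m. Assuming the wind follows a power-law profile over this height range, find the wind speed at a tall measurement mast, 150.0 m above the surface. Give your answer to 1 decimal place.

13.3 m/s

First find α: α = ln(V₂/V₁)/ln(z₂/z₁) = ln(12.1/5.4)/ln(116.0/12.9) = 0.80681/2.19636 = 0.3673
Extrapolate from 116.0 m to 150.0 m: V₃ = 12.1 × (150.0/116.0)^0.3673 = 12.1 × 1.0990 = 13.2982 m/s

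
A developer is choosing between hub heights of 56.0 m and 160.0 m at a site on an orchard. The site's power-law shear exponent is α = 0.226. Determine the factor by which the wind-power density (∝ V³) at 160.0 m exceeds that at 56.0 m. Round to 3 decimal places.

2.038

Speed ratio: V_B/V_A = (z_B/z_A)^α = (160.0/56.0)^0.226 = (2.8571)^0.226 = 1.26777
Power-density ratio: P_B/P_A = (V_B/V_A)³ = (1.26777)³ = 2.03761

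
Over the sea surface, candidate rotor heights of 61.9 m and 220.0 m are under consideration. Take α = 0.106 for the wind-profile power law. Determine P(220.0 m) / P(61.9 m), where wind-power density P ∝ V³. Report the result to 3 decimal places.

Speed ratio: V_B/V_A = (z_B/z_A)^α = (220.0/61.9)^0.106 = (3.5541)^0.106 = 1.14387
Power-density ratio: P_B/P_A = (V_B/V_A)³ = (1.14387)³ = 1.49669

1.497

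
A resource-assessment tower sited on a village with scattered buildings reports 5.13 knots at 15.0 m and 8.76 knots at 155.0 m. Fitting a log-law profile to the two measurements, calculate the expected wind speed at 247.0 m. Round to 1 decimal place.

9.5 knots

Log law: V ∝ ln(z/z₀). From the pair, with r = V₁/V₂ = 0.58562,
ln z₀ = (ln z₁ − r·ln z₂)/(1 − r) = (2.7081 − 0.58562×5.0434)/0.41438 = -0.5924 → z₀ = 0.5530 m
V₃ = V₁ · ln(z₃/z₀)/ln(z₁/z₀) = 5.13 × 6.1017/3.3004 = 9.4843 knots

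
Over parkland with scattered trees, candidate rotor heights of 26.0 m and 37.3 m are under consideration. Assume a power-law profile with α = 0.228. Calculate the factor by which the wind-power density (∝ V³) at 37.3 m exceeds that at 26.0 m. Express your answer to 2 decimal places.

Speed ratio: V_B/V_A = (z_B/z_A)^α = (37.3/26.0)^0.228 = (1.4346)^0.228 = 1.08576
Power-density ratio: P_B/P_A = (V_B/V_A)³ = (1.08576)³ = 1.27999

1.28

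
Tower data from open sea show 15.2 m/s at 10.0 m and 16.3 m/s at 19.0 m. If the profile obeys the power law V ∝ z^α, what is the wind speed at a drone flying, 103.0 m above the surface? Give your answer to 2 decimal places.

First find α: α = ln(V₂/V₁)/ln(z₂/z₁) = ln(16.3/15.2)/ln(19.0/10.0) = 0.06987/0.64185 = 0.1089
Extrapolate from 19.0 m to 103.0 m: V₃ = 16.3 × (103.0/19.0)^0.1089 = 16.3 × 1.2020 = 19.5928 m/s

19.59 m/s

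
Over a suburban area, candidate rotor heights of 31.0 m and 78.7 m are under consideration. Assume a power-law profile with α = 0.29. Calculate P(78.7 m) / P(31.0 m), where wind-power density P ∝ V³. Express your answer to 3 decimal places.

Speed ratio: V_B/V_A = (z_B/z_A)^α = (78.7/31.0)^0.29 = (2.5387)^0.29 = 1.31020
Power-density ratio: P_B/P_A = (V_B/V_A)³ = (1.31020)³ = 2.24912

2.249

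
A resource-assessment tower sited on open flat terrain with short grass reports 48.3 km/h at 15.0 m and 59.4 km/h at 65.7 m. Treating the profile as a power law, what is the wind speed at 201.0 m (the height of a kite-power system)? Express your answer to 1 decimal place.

69.5 km/h

First find α: α = ln(V₂/V₁)/ln(z₂/z₁) = ln(59.4/48.3)/ln(65.7/15.0) = 0.20686/1.47705 = 0.1401
Extrapolate from 65.7 m to 201.0 m: V₃ = 59.4 × (201.0/65.7)^0.1401 = 59.4 × 1.1695 = 69.4704 km/h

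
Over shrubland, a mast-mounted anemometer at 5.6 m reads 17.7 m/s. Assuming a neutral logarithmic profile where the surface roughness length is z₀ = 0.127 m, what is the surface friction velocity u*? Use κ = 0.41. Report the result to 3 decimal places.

u* ≈ 1.917 m/s

Log law: V(z) = (u*/κ) · ln(z/z₀) ⇒ u* = κ · V / ln(z/z₀)
u* = 0.41 × 17.7 / ln(5.6/0.127) = 0.41 × 17.7 / 3.7863
   = 7.2570 / 3.7863 = 1.9166 m/s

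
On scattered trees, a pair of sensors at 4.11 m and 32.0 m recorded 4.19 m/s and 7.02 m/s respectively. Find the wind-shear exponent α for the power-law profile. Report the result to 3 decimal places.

α ≈ 0.251

Power law: V₂/V₁ = (z₂/z₁)^α ⇒ α = ln(V₂/V₁) / ln(z₂/z₁)
α = ln(7.02/4.19) / ln(32.0/4.11) = ln(1.6754) / ln(7.7859)
  = 0.51606 / 2.05231 = 0.25145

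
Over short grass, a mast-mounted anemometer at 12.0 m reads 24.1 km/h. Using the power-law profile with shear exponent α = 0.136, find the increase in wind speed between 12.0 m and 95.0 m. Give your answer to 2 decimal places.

Power law: V₂ = V₁ · (z₂/z₁)^α = 24.1 × (7.9167)^0.136 = 31.9315 km/h
ΔV = 31.9315 − 24.1 = 7.8315 km/h

7.83 km/h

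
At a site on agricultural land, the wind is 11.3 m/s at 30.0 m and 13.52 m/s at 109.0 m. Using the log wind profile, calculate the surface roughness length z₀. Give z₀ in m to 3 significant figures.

Log law: V(z) ∝ ln(z/z₀). With r = V₁/V₂ = 11.3/13.52 = 0.83580,
r · ln(z₂/z₀) = ln(z₁/z₀) ⇒ ln z₀ = (ln z₁ − r·ln z₂)/(1 − r)
ln z₀ = (3.40120 − 0.83580×4.69135) / 0.16420 = -3.1658
z₀ = exp(-3.1658) = 0.04218 m

z₀ ≈ 0.0422 m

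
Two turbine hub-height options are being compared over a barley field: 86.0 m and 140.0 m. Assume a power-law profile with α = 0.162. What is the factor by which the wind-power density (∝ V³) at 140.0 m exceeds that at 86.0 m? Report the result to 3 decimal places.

Speed ratio: V_B/V_A = (z_B/z_A)^α = (140.0/86.0)^0.162 = (1.6279)^0.162 = 1.08214
Power-density ratio: P_B/P_A = (V_B/V_A)³ = (1.08214)³ = 1.26722

1.267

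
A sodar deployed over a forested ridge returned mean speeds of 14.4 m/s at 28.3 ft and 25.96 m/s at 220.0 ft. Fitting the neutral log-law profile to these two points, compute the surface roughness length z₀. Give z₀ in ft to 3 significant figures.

Log law: V(z) ∝ ln(z/z₀). With r = V₁/V₂ = 14.4/25.96 = 0.55470,
r · ln(z₂/z₀) = ln(z₁/z₀) ⇒ ln z₀ = (ln z₁ − r·ln z₂)/(1 − r)
ln z₀ = (3.34286 − 0.55470×5.39363) / 0.44530 = 0.7883
z₀ = exp(0.7883) = 2.200 ft

z₀ ≈ 2.20 ft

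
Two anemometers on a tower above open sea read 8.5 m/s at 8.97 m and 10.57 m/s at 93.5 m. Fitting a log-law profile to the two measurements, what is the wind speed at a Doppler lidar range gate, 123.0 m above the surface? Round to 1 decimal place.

Log law: V ∝ ln(z/z₀). From the pair, with r = V₁/V₂ = 0.80416,
ln z₀ = (ln z₁ − r·ln z₂)/(1 − r) = (2.1939 − 0.80416×4.5380)/0.19584 = -7.4315 → z₀ = 0.0005923 m
V₃ = V₁ · ln(z₃/z₀)/ln(z₁/z₀) = 8.5 × 12.2437/9.6254 = 10.8122 m/s

10.8 m/s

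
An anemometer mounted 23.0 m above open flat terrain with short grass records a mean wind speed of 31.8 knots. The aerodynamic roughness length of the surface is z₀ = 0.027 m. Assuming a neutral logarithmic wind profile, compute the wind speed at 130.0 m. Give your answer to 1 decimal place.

Log law: V(z) ∝ ln(z/z₀), so V₂/V₁ = ln(z₂/z₀) / ln(z₁/z₀).
ln(130.0/0.027) = 8.4795, ln(23.0/0.027) = 6.7474
V₂ = 31.8 × 8.4795/6.7474 = 31.8 × 1.2567 = 39.9630 knots

40.0 knots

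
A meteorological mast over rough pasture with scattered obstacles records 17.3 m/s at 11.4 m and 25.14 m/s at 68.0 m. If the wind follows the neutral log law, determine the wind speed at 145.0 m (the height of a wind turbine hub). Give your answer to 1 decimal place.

28.5 m/s

Log law: V ∝ ln(z/z₀). From the pair, with r = V₁/V₂ = 0.68815,
ln z₀ = (ln z₁ − r·ln z₂)/(1 − r) = (2.4336 − 0.68815×4.2195)/0.31185 = -1.5072 → z₀ = 0.2215 m
V₃ = V₁ · ln(z₃/z₀)/ln(z₁/z₀) = 17.3 × 6.4839/3.9408 = 28.4642 m/s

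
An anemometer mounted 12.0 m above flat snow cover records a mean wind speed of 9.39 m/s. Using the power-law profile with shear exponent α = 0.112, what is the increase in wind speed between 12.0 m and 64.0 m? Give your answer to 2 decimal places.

Power law: V₂ = V₁ · (z₂/z₁)^α = 9.39 × (5.3333)^0.112 = 11.3263 m/s
ΔV = 11.3263 − 9.39 = 1.9363 m/s

1.94 m/s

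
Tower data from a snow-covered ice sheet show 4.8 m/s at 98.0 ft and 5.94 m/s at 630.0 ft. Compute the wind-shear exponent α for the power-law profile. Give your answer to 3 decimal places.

α ≈ 0.115

Power law: V₂/V₁ = (z₂/z₁)^α ⇒ α = ln(V₂/V₁) / ln(z₂/z₁)
α = ln(5.94/4.8) / ln(630.0/98.0) = ln(1.2375) / ln(6.4286)
  = 0.21309 / 1.86075 = 0.11452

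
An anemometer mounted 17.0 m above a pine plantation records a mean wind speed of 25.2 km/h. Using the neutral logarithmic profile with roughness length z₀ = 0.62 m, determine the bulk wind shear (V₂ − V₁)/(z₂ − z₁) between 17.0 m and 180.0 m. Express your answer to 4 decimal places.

Log law: V₂ = V₁ · ln(z₂/z₀)/ln(z₁/z₀) = 25.2 × 5.6710/3.3112 = 43.1586 km/h
ΔV/Δz = (43.1586 − 25.2)/(180.0 − 17.0) = 17.9586/163.0000 = 0.11018 km/h/m

0.1102 km/h/m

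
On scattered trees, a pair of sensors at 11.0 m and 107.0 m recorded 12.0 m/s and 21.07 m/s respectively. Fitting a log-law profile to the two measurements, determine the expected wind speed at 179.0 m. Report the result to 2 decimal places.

23.12 m/s

Log law: V ∝ ln(z/z₀). From the pair, with r = V₁/V₂ = 0.56953,
ln z₀ = (ln z₁ − r·ln z₂)/(1 − r) = (2.3979 − 0.56953×4.6728)/0.43047 = -0.6119 → z₀ = 0.5423 m
V₃ = V₁ · ln(z₃/z₀)/ln(z₁/z₀) = 12.0 × 5.7993/3.0098 = 23.1215 m/s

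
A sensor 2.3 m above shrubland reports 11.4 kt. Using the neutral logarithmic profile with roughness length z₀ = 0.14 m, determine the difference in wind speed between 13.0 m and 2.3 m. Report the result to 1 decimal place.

7.1 kt

Log law: V₂ = V₁ · ln(z₂/z₀)/ln(z₁/z₀) = 11.4 × 4.5311/2.7990 = 18.4543 kt
ΔV = 18.4543 − 11.4 = 7.0543 kt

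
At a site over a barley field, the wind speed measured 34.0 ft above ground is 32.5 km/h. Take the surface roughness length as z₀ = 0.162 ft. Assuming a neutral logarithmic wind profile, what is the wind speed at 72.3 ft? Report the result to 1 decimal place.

37.1 km/h

Log law: V(z) ∝ ln(z/z₀), so V₂/V₁ = ln(z₂/z₀) / ln(z₁/z₀).
ln(72.3/0.162) = 6.1010, ln(34.0/0.162) = 5.3465
V₂ = 32.5 × 6.1010/5.3465 = 32.5 × 1.1411 = 37.0862 km/h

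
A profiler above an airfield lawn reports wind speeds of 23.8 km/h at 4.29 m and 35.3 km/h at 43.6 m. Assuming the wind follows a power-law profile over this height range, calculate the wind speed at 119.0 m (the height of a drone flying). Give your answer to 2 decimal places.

First find α: α = ln(V₂/V₁)/ln(z₂/z₁) = ln(35.3/23.8)/ln(43.6/4.29) = 0.39420/2.31877 = 0.1700
Extrapolate from 43.6 m to 119.0 m: V₃ = 35.3 × (119.0/43.6)^0.1700 = 35.3 × 1.1861 = 41.8703 km/h

41.87 km/h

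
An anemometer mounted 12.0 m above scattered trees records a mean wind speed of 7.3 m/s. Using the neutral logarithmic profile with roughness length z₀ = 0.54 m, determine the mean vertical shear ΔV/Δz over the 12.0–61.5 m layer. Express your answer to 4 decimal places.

Log law: V₂ = V₁ · ln(z₂/z₀)/ln(z₁/z₀) = 7.3 × 4.7352/3.1011 = 11.1468 m/s
ΔV/Δz = (11.1468 − 7.3)/(61.5 − 12.0) = 3.8468/49.5000 = 0.07771 m/s/m

0.0777 m/s/m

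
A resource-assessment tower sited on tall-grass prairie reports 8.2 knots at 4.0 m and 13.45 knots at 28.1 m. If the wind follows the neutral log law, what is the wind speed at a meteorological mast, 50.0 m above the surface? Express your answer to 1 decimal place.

Log law: V ∝ ln(z/z₀). From the pair, with r = V₁/V₂ = 0.60967,
ln z₀ = (ln z₁ − r·ln z₂)/(1 − r) = (1.3863 − 0.60967×3.3358)/0.39033 = -1.6586 → z₀ = 0.1904 m
V₃ = V₁ · ln(z₃/z₀)/ln(z₁/z₀) = 8.2 × 5.5706/3.0449 = 15.0019 knots

15.0 knots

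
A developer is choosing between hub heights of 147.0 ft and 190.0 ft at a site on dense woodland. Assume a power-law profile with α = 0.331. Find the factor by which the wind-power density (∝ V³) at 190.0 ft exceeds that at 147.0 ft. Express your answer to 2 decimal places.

Speed ratio: V_B/V_A = (z_B/z_A)^α = (190.0/147.0)^0.331 = (1.2925)^0.331 = 1.08864
Power-density ratio: P_B/P_A = (V_B/V_A)³ = (1.08864)³ = 1.29020

1.29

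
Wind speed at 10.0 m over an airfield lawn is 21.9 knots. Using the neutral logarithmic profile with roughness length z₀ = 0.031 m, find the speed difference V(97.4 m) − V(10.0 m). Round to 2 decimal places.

Log law: V₂ = V₁ · ln(z₂/z₀)/ln(z₁/z₀) = 21.9 × 8.0526/5.7764 = 30.5300 knots
ΔV = 30.5300 − 21.9 = 8.6300 knots

8.63 knots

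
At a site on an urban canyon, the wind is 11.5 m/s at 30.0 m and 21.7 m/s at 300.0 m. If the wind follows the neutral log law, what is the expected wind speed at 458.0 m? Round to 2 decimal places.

Log law: V ∝ ln(z/z₀). From the pair, with r = V₁/V₂ = 0.52995,
ln z₀ = (ln z₁ − r·ln z₂)/(1 − r) = (3.4012 − 0.52995×5.7038)/0.47005 = 0.8051 → z₀ = 2.237 m
V₃ = V₁ · ln(z₃/z₀)/ln(z₁/z₀) = 11.5 × 5.3217/2.5961 = 23.5742 m/s

23.57 m/s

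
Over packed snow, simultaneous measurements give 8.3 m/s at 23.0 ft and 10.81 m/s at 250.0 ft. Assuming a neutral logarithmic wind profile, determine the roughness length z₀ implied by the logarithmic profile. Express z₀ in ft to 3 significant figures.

Log law: V(z) ∝ ln(z/z₀). With r = V₁/V₂ = 8.3/10.81 = 0.76781,
r · ln(z₂/z₀) = ln(z₁/z₀) ⇒ ln z₀ = (ln z₁ − r·ln z₂)/(1 − r)
ln z₀ = (3.13549 − 0.76781×5.52146) / 0.23219 = -4.7544
z₀ = exp(-4.7544) = 0.008614 ft

z₀ ≈ 0.00861 ft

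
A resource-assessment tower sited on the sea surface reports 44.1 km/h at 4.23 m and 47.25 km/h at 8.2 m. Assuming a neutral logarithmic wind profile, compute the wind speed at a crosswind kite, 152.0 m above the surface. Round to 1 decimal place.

61.1 km/h

Log law: V ∝ ln(z/z₀). From the pair, with r = V₁/V₂ = 0.93333,
ln z₀ = (ln z₁ − r·ln z₂)/(1 − r) = (1.4422 − 0.93333×2.1041)/0.06667 = -7.8248 → z₀ = 0.0003997 m
V₃ = V₁ · ln(z₃/z₀)/ln(z₁/z₀) = 44.1 × 12.8487/9.2671 = 61.1445 km/h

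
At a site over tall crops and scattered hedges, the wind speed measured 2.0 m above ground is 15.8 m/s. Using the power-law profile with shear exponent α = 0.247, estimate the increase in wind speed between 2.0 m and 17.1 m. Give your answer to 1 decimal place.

Power law: V₂ = V₁ · (z₂/z₁)^α = 15.8 × (8.5500)^0.247 = 26.8443 m/s
ΔV = 26.8443 − 15.8 = 11.0443 m/s

11.0 m/s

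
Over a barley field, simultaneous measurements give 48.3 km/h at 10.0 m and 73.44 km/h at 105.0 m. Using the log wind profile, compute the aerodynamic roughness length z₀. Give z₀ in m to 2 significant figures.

z₀ ≈ 0.11 m

Log law: V(z) ∝ ln(z/z₀). With r = V₁/V₂ = 48.3/73.44 = 0.65768,
r · ln(z₂/z₀) = ln(z₁/z₀) ⇒ ln z₀ = (ln z₁ − r·ln z₂)/(1 − r)
ln z₀ = (2.30259 − 0.65768×4.65396) / 0.34232 = -2.2150
z₀ = exp(-2.2150) = 0.1092 m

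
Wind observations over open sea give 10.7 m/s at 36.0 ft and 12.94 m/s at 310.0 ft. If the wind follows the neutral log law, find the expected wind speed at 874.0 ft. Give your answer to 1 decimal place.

14.0 m/s

Log law: V ∝ ln(z/z₀). From the pair, with r = V₁/V₂ = 0.82689,
ln z₀ = (ln z₁ − r·ln z₂)/(1 − r) = (3.5835 − 0.82689×5.7366)/0.17311 = -6.7012 → z₀ = 0.001229 ft
V₃ = V₁ · ln(z₃/z₀)/ln(z₁/z₀) = 10.7 × 13.4742/10.2847 = 14.0184 m/s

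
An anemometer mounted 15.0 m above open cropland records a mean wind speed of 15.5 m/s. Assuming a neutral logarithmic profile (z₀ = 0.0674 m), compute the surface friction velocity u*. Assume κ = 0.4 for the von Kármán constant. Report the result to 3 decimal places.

u* ≈ 1.147 m/s

Log law: V(z) = (u*/κ) · ln(z/z₀) ⇒ u* = κ · V / ln(z/z₀)
u* = 0.4 × 15.5 / ln(15.0/0.0674) = 0.4 × 15.5 / 5.4052
   = 6.2000 / 5.4052 = 1.1471 m/s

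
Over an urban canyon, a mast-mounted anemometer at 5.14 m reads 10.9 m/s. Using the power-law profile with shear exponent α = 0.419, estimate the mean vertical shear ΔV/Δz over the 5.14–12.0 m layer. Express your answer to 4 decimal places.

Power law: V₂ = V₁ · (z₂/z₁)^α = 10.9 × (2.3346)^0.419 = 15.5493 m/s
ΔV/Δz = (15.5493 − 10.9)/(12.0 − 5.14) = 4.6493/6.8600 = 0.67774 m/s/m

0.6777 m/s/m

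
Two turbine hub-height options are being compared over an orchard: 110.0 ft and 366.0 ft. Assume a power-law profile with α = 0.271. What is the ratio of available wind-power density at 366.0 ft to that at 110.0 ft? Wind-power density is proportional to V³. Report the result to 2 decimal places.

2.66

Speed ratio: V_B/V_A = (z_B/z_A)^α = (366.0/110.0)^0.271 = (3.3273)^0.271 = 1.38512
Power-density ratio: P_B/P_A = (V_B/V_A)³ = (1.38512)³ = 2.65741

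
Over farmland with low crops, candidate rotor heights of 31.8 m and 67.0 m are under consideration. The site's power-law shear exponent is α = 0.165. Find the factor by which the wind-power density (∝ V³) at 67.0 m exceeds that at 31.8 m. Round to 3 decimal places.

Speed ratio: V_B/V_A = (z_B/z_A)^α = (67.0/31.8)^0.165 = (2.1069)^0.165 = 1.13084
Power-density ratio: P_B/P_A = (V_B/V_A)³ = (1.13084)³ = 1.44612

1.446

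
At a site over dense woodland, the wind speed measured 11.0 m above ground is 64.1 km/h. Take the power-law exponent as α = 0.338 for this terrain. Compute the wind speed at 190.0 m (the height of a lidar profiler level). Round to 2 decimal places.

167.91 km/h

Power-law profile: V₂ = V₁ · (z₂/z₁)^α
V₂ = 64.1 × (190.0/11.0)^0.338 = 64.1 × (17.2727)^0.338
    = 64.1 × 2.6196 = 167.9137 km/h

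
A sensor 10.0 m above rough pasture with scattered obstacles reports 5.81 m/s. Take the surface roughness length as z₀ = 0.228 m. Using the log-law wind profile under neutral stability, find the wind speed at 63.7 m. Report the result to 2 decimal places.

8.66 m/s

Log law: V(z) ∝ ln(z/z₀), so V₂/V₁ = ln(z₂/z₀) / ln(z₁/z₀).
ln(63.7/0.228) = 5.6326, ln(10.0/0.228) = 3.7810
V₂ = 5.81 × 5.6326/3.7810 = 5.81 × 1.4897 = 8.6552 m/s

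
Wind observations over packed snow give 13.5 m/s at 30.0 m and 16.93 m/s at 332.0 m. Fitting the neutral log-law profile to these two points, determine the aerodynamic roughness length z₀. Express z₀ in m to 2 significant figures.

z₀ ≈ 0.0023 m

Log law: V(z) ∝ ln(z/z₀). With r = V₁/V₂ = 13.5/16.93 = 0.79740,
r · ln(z₂/z₀) = ln(z₁/z₀) ⇒ ln z₀ = (ln z₁ − r·ln z₂)/(1 − r)
ln z₀ = (3.40120 − 0.79740×5.80513) / 0.20260 = -6.0604
z₀ = exp(-6.0604) = 0.002334 m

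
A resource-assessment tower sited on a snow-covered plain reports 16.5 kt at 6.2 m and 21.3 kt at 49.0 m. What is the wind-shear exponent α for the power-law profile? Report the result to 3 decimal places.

α ≈ 0.124

Power law: V₂/V₁ = (z₂/z₁)^α ⇒ α = ln(V₂/V₁) / ln(z₂/z₁)
α = ln(21.3/16.5) / ln(49.0/6.2) = ln(1.2909) / ln(7.9032)
  = 0.25535 / 2.06727 = 0.12352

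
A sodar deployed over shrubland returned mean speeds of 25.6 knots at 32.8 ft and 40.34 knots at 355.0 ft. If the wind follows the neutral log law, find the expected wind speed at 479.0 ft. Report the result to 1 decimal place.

42.2 knots

Log law: V ∝ ln(z/z₀). From the pair, with r = V₁/V₂ = 0.63461,
ln z₀ = (ln z₁ − r·ln z₂)/(1 − r) = (3.4904 − 0.63461×5.8721)/0.36539 = -0.6460 → z₀ = 0.5241 ft
V₃ = V₁ · ln(z₃/z₀)/ln(z₁/z₀) = 25.6 × 6.8177/4.1364 = 42.1941 knots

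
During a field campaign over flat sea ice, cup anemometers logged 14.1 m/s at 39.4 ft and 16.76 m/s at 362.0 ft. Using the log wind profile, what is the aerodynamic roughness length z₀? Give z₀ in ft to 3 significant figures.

Log law: V(z) ∝ ln(z/z₀). With r = V₁/V₂ = 14.1/16.76 = 0.84129,
r · ln(z₂/z₀) = ln(z₁/z₀) ⇒ ln z₀ = (ln z₁ − r·ln z₂)/(1 − r)
ln z₀ = (3.67377 − 0.84129×5.89164) / 0.15871 = -8.0827
z₀ = exp(-8.0827) = 0.0003088 ft

z₀ ≈ 0.000309 ft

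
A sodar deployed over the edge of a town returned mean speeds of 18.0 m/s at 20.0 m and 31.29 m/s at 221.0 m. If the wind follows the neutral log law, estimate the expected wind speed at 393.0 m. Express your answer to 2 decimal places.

34.47 m/s

Log law: V ∝ ln(z/z₀). From the pair, with r = V₁/V₂ = 0.57526,
ln z₀ = (ln z₁ − r·ln z₂)/(1 − r) = (2.9957 − 0.57526×5.3982)/0.42474 = -0.2581 → z₀ = 0.7725 m
V₃ = V₁ · ln(z₃/z₀)/ln(z₁/z₀) = 18.0 × 6.2319/3.2539 = 34.4744 m/s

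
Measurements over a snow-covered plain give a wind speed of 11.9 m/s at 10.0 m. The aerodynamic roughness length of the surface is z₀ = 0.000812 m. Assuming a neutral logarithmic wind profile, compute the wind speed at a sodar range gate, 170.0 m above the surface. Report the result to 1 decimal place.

15.5 m/s

Log law: V(z) ∝ ln(z/z₀), so V₂/V₁ = ln(z₂/z₀) / ln(z₁/z₀).
ln(170.0/0.000812) = 12.2518, ln(10.0/0.000812) = 9.4186
V₂ = 11.9 × 12.2518/9.4186 = 11.9 × 1.3008 = 15.4796 m/s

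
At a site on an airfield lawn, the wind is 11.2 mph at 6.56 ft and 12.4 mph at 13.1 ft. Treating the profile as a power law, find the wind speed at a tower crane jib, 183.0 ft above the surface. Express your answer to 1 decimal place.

First find α: α = ln(V₂/V₁)/ln(z₂/z₁) = ln(12.4/11.2)/ln(13.1/6.56) = 0.10178/0.69162 = 0.1472
Extrapolate from 13.1 ft to 183.0 ft: V₃ = 12.4 × (183.0/13.1)^0.1472 = 12.4 × 1.4741 = 18.2790 mph

18.3 mph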